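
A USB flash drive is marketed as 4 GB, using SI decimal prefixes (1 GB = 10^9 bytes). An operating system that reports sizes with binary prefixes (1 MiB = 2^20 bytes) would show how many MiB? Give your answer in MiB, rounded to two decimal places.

3,814.70 MiB

4 GB × 1,000,000,000 bytes/GB = 4,000,000,000 bytes
1 MiB = 2^20 bytes = 1,048,576 bytes
4,000,000,000 / 1,048,576 = 3,814.70 MiB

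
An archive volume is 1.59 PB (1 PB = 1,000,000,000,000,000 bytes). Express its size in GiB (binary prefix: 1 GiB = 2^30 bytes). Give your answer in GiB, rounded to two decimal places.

1,480,802.89 GiB

1.59 PB = 1.59 × 10^15 bytes = 1,590,000,000,000,000 bytes
1 GiB = 2^30 bytes = 1,073,741,824 bytes
1,590,000,000,000,000 / 1,073,741,824 = 1,480,802.89 GiB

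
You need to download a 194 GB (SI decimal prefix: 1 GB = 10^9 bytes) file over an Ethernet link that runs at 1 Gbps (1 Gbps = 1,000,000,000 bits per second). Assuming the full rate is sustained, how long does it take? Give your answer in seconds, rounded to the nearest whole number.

194 GB = 194,000,000,000 bytes = 1,552,000,000,000 bits
1 Gbps = 1,000,000,000 bits/s
time = 1,552,000,000,000 / 1,000,000,000 = 1,552 s

1,552 seconds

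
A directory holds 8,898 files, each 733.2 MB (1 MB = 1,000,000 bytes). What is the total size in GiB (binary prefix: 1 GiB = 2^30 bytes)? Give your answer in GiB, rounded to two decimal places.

Total = 8,898 × 733.2 MB = 6524013.6 MB
= 6524013.6 × 1,000,000 bytes = 6,524,013,600,000 bytes
1 GiB = 1,073,741,824 bytes
6,524,013,600,000 / 1,073,741,824 = 6,075.96 GiB

6,075.96 GiB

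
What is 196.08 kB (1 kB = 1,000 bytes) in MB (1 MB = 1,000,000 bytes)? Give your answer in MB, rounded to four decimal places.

196.08 kB = 196.08 × 10^3 bytes = 196,080 bytes
1 MB = 1,000,000 bytes
196,080 / 1,000,000 = 0.1961 MB

0.1961 MB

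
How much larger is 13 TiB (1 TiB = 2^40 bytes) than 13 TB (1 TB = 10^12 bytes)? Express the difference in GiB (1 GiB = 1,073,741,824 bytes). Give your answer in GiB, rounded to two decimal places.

1,204.81 GiB

13 TiB = 13 × 1,099,511,627,776 = 14,293,651,161,088 bytes
13 TB = 13 × 1,000,000,000,000 = 13,000,000,000,000 bytes
difference = 1,293,651,161,088 bytes
1,293,651,161,088 / 1,073,741,824 = 1,204.81 GiB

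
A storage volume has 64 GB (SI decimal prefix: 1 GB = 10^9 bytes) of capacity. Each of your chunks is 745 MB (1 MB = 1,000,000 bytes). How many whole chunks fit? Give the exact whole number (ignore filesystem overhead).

85

Capacity: 64 GB = 64,000,000,000 bytes
Per item: 745 MB = 745,000,000 bytes
⌊64,000,000,000 / 745,000,000⌋ = 85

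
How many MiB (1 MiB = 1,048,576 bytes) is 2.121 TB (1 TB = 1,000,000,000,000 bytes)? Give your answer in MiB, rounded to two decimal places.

2,022,743.23 MiB

2.121 TB = 2.121 × 10^12 bytes = 2,121,000,000,000 bytes
1 MiB = 1,048,576 bytes
2,121,000,000,000 / 1,048,576 = 2,022,743.23 MiB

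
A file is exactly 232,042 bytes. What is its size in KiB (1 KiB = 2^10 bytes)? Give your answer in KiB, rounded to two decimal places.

226.60 KiB

232,042 bytes given.
1 KiB = 2^10 bytes = 1,024 bytes
232,042 / 1,024 = 226.60 KiB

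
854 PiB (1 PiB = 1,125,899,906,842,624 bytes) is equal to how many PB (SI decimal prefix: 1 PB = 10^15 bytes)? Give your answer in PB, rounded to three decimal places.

961.519 PB

854 PiB = 854 × 2^50 bytes = 961,518,520,443,600,896 bytes
1 PB = 1,000,000,000,000,000 bytes
961,518,520,443,600,896 / 1,000,000,000,000,000 = 961.519 PB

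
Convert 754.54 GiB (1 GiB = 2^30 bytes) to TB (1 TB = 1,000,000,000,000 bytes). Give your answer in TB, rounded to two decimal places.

0.81 TB

754.54 GiB = 754.54 × 2^30 bytes = 810,181,155,880.96 bytes
1 TB = 1,000,000,000,000 bytes
810,181,155,880.96 / 1,000,000,000,000 = 0.81 TB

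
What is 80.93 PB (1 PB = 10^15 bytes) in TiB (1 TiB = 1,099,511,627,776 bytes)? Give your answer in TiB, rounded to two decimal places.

73,605.41 TiB

80.93 PB = 80.93 × 10^15 bytes = 80,930,000,000,000,000 bytes
1 TiB = 1,099,511,627,776 bytes
80,930,000,000,000,000 / 1,099,511,627,776 = 73,605.41 TiB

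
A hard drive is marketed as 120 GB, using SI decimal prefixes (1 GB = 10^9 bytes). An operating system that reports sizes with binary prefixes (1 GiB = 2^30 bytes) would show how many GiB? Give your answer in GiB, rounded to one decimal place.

111.8 GiB

120 GB = 120 × 10^9 bytes = 120,000,000,000 bytes
1 GiB = 2^30 bytes = 1,073,741,824 bytes
120,000,000,000 / 1,073,741,824 = 111.8 GiB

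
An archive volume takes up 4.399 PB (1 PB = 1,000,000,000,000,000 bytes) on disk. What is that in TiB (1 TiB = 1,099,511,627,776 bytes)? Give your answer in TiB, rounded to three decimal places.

4.399 PB × 1,000,000,000,000,000 bytes/PB = 4,399,000,000,000,000 bytes
1 TiB = 1,099,511,627,776 bytes
4,399,000,000,000,000 / 1,099,511,627,776 = 4,000.867 TiB

4,000.867 TiB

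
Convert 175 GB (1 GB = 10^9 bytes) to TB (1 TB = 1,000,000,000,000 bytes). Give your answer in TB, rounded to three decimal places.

175 GB = 175 × 10^9 bytes = 175,000,000,000 bytes
1 TB = 1,000,000,000,000 bytes
175,000,000,000 / 1,000,000,000,000 = 0.175 TB

0.175 TB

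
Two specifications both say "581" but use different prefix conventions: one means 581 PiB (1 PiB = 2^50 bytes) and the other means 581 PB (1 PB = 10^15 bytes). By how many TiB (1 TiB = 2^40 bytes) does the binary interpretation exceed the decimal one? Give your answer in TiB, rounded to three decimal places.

66,527.578 TiB

581 PiB = 581 × 1,125,899,906,842,624 = 654,147,845,875,564,544 bytes
581 PB = 581 × 1,000,000,000,000,000 = 581,000,000,000,000,000 bytes
difference = 73,147,845,875,564,544 bytes
73,147,845,875,564,544 / 1,099,511,627,776 = 66,527.578 TiB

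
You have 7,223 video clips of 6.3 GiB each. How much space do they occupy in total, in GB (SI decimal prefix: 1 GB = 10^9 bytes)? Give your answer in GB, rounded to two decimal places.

Total = 7,223 × 6.3 GiB = 45504.9 GiB
= 45504.9 × 1,073,741,824 bytes = 48,860,514,326,937.6 bytes
1 GB = 1,000,000,000 bytes
48,860,514,326,937.6 / 1,000,000,000 = 48,860.51 GB

48,860.51 GB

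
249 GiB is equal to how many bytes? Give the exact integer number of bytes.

267,361,714,176 bytes

249 × 1,073,741,824 = 267,361,714,176 bytes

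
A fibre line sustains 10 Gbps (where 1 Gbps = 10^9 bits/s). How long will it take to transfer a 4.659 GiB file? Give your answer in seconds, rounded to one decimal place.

4.0 seconds

4.659 GiB = 5,002,563,158.016 bytes = 40,020,505,264.128 bits
10 Gbps = 10,000,000,000 bits/s
time = 40,020,505,264.128 / 10,000,000,000 = 4.0 s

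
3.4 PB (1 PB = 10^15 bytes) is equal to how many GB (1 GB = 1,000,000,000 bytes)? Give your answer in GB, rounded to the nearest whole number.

3,400,000 GB

3.4 PB = 3.4 × 10^15 bytes = 3,400,000,000,000,000 bytes
1 GB = 10^9 bytes = 1,000,000,000 bytes
3,400,000,000,000,000 / 1,000,000,000 = 3,400,000 GB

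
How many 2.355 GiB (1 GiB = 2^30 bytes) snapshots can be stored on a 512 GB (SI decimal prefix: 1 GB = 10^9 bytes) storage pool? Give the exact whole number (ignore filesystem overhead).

Capacity: 512 GB = 512,000,000,000 bytes
Per item: 2.355 GiB = 2,528,661,995.52 bytes
⌊512,000,000,000 / 2,528,661,995.52⌋ = 202

202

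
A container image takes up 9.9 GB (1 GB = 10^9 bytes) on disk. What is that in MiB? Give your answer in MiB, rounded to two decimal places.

9.9 GB × 1,000,000,000 bytes/GB = 9,900,000,000 bytes
1 MiB = 1,048,576 bytes
9,900,000,000 / 1,048,576 = 9,441.38 MiB

9,441.38 MiB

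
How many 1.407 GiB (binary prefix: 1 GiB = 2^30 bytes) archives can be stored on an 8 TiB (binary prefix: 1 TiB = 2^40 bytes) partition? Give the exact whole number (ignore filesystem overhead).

Capacity: 8 TiB = 8,796,093,022,208 bytes
Per item: 1.407 GiB = 1,510,754,746.368 bytes
⌊8,796,093,022,208 / 1,510,754,746.368⌋ = 5,822

5,822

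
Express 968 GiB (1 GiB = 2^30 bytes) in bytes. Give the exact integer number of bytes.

1,039,382,085,632 bytes

968 × 1,073,741,824 = 1,039,382,085,632 bytes  (1 GiB = 2^30 bytes)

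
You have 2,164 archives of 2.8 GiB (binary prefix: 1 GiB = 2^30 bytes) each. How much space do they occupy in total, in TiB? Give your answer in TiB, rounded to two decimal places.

5.92 TiB

Total = 2,164 × 2.8 GiB = 6059.2 GiB
= 6059.2 × 1,073,741,824 bytes = 6,506,016,459,980.8 bytes
1 TiB = 1,099,511,627,776 bytes
6,506,016,459,980.8 / 1,099,511,627,776 = 5.92 TiB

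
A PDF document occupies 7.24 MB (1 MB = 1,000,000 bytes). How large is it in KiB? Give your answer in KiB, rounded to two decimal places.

7.24 MB = 7.24 × 10^6 bytes = 7,240,000 bytes
1 KiB = 2^10 bytes = 1,024 bytes
7,240,000 / 1,024 = 7,070.31 KiB

7,070.31 KiB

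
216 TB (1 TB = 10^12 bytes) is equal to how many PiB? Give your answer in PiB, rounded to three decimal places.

0.192 PiB

216 TB = 216 × 10^12 bytes = 216,000,000,000,000 bytes
1 PiB = 2^50 bytes = 1,125,899,906,842,624 bytes
216,000,000,000,000 / 1,125,899,906,842,624 = 0.192 PiB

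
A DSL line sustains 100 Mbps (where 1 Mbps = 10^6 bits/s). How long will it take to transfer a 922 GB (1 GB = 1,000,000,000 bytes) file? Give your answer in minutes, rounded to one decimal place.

922 GB = 922,000,000,000 bytes = 7,376,000,000,000 bits
100 Mbps = 100,000,000 bits/s
time = 7,376,000,000,000 / 100,000,000 = 73,760.00 s
73,760.00 s / 60 = 1,229.3 minutes

1,229.3 minutes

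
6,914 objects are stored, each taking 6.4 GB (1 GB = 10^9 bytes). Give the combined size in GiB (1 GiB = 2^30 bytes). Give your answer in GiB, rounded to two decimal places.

41,210.65 GiB

Total = 6,914 × 6.4 GB = 44249.6 GB
= 44249.6 × 1,000,000,000 bytes = 44,249,600,000,000 bytes
1 GiB = 1,073,741,824 bytes
44,249,600,000,000 / 1,073,741,824 = 41,210.65 GiB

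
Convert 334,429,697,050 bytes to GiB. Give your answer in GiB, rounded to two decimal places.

334,429,697,050 bytes given.
1 GiB = 2^30 bytes = 1,073,741,824 bytes
334,429,697,050 / 1,073,741,824 = 311.46 GiB

311.46 GiB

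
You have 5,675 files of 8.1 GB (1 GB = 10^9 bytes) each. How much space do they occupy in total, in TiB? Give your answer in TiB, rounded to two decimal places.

41.81 TiB

Total = 5,675 × 8.1 GB = 45967.5 GB
= 45967.5 × 1,000,000,000 bytes = 45,967,500,000,000 bytes
1 TiB = 1,099,511,627,776 bytes
45,967,500,000,000 / 1,099,511,627,776 = 41.81 TiB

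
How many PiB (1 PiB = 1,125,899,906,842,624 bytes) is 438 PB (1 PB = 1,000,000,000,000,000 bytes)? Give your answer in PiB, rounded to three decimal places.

389.022 PiB

438 PB = 438 × 10^15 bytes = 438,000,000,000,000,000 bytes
1 PiB = 1,125,899,906,842,624 bytes
438,000,000,000,000,000 / 1,125,899,906,842,624 = 389.022 PiB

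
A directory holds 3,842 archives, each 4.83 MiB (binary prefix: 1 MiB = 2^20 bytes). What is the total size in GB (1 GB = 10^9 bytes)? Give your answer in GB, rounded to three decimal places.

Total = 3,842 × 4.83 MiB = 18556.86 MiB
= 18556.86 × 1,048,576 bytes = 19,458,278,031.36 bytes
1 GB = 1,000,000,000 bytes
19,458,278,031.36 / 1,000,000,000 = 19.458 GB

19.458 GB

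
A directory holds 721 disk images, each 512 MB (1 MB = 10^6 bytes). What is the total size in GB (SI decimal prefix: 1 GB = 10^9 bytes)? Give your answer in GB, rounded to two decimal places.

369.15 GB

Total = 721 × 512 MB = 369,152 MB
= 369,152 × 1,000,000 bytes = 369,152,000,000 bytes
1 GB = 1,000,000,000 bytes
369,152,000,000 / 1,000,000,000 = 369.15 GB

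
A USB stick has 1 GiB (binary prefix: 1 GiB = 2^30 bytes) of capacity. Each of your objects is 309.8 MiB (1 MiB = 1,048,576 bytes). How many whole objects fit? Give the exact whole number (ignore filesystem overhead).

3

Capacity: 1 GiB = 1,073,741,824 bytes
Per item: 309.8 MiB = 324,848,844.8 bytes
⌊1,073,741,824 / 324,848,844.8⌋ = 3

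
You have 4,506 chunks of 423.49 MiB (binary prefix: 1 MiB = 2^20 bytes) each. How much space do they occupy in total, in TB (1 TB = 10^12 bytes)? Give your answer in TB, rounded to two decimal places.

Total = 4,506 × 423.49 MiB = 1908245.94 MiB
= 1908245.94 × 1,048,576 bytes = 2,000,940,894,781.44 bytes
1 TB = 1,000,000,000,000 bytes
2,000,940,894,781.44 / 1,000,000,000,000 = 2.00 TB

2.00 TB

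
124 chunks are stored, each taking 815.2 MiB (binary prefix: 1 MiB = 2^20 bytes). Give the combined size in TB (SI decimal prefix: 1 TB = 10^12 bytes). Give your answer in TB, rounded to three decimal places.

0.106 TB

Total = 124 × 815.2 MiB = 101084.8 MiB
= 101084.8 × 1,048,576 bytes = 105,995,095,244.8 bytes
1 TB = 1,000,000,000,000 bytes
105,995,095,244.8 / 1,000,000,000,000 = 0.106 TB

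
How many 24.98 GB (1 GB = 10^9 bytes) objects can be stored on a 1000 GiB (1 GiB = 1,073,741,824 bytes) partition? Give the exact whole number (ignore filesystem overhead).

42

Capacity: 1000 GiB = 1,073,741,824,000 bytes
Per item: 24.98 GB = 24,980,000,000 bytes
⌊1,073,741,824,000 / 24,980,000,000⌋ = 42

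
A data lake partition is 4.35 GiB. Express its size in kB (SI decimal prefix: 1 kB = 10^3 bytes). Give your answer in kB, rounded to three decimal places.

4.35 GiB × 1,073,741,824 bytes/GiB = 4,670,776,934.4 bytes
1 kB = 10^3 bytes = 1,000 bytes
4,670,776,934.4 / 1,000 = 4,670,776.934 kB

4,670,776.934 kB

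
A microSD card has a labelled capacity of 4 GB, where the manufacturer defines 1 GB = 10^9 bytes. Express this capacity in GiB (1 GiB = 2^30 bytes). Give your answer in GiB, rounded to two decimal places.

3.73 GiB

4 GB × 1,000,000,000 bytes/GB = 4,000,000,000 bytes
1 GiB = 1,073,741,824 bytes
4,000,000,000 / 1,073,741,824 = 3.73 GiB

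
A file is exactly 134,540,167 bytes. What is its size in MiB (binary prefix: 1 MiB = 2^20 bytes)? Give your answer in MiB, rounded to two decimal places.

134,540,167 bytes given.
1 MiB = 2^20 bytes = 1,048,576 bytes
134,540,167 / 1,048,576 = 128.31 MiB

128.31 MiB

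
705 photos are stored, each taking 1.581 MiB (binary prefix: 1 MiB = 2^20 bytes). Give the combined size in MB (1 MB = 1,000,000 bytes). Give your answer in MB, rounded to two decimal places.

Total = 705 × 1.581 MiB = 1114.605 MiB
= 1114.605 × 1,048,576 bytes = 1,168,748,052.48 bytes
1 MB = 1,000,000 bytes
1,168,748,052.48 / 1,000,000 = 1,168.75 MB

1,168.75 MB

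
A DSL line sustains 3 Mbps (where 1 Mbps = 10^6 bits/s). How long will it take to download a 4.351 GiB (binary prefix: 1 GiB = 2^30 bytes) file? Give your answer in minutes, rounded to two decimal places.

4.351 GiB = 4,671,850,676.224 bytes = 37,374,805,409.792 bits
3 Mbps = 3,000,000 bits/s
time = 37,374,805,409.792 / 3,000,000 = 12,458.268 s
12,458.268 s / 60 = 207.64 minutes

207.64 minutes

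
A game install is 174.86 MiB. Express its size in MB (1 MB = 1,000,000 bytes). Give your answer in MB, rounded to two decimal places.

183.35 MB

174.86 MiB × 1,048,576 bytes/MiB = 183,353,999.36 bytes
1 MB = 1,000,000 bytes
183,353,999.36 / 1,000,000 = 183.35 MB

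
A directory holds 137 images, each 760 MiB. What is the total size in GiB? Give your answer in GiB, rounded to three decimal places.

101.680 GiB

Total = 137 × 760 MiB = 104,120 MiB
= 104,120 × 1,048,576 bytes = 109,177,733,120 bytes
1 GiB = 1,073,741,824 bytes
109,177,733,120 / 1,073,741,824 = 101.680 GiB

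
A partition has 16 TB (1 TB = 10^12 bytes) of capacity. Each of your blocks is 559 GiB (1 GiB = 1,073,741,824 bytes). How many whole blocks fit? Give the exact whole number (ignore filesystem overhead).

26

Capacity: 16 TB = 16,000,000,000,000 bytes
Per item: 559 GiB = 600,221,679,616 bytes
⌊16,000,000,000,000 / 600,221,679,616⌋ = 26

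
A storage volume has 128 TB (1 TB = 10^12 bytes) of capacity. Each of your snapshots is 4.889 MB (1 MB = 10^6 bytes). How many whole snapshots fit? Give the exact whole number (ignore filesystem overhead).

Capacity: 128 TB = 128,000,000,000,000 bytes
Per item: 4.889 MB = 4,889,000 bytes
⌊128,000,000,000,000 / 4,889,000⌋ = 26,181,223

26,181,223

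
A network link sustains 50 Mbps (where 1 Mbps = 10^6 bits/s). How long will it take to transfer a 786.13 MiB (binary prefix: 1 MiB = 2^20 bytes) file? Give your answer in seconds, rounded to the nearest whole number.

132 seconds

786.13 MiB = 824,317,050.88 bytes = 6,594,536,407.04 bits
50 Mbps = 50,000,000 bits/s
time = 6,594,536,407.04 / 50,000,000 = 132 s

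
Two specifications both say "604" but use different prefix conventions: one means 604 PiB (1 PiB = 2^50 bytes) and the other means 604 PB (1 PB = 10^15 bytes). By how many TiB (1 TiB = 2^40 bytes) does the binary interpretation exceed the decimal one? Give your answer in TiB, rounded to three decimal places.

604 PiB = 604 × 1,125,899,906,842,624 = 680,043,543,732,944,896 bytes
604 PB = 604 × 1,000,000,000,000,000 = 604,000,000,000,000,000 bytes
difference = 76,043,543,732,944,896 bytes
76,043,543,732,944,896 / 1,099,511,627,776 = 69,161.200 TiB

69,161.200 TiB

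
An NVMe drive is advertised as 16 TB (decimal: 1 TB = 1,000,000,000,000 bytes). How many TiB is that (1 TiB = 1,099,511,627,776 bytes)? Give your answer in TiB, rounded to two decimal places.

16 TB = 16 × 10^12 bytes = 16,000,000,000,000 bytes
1 TiB = 2^40 bytes = 1,099,511,627,776 bytes
16,000,000,000,000 / 1,099,511,627,776 = 14.55 TiB

14.55 TiB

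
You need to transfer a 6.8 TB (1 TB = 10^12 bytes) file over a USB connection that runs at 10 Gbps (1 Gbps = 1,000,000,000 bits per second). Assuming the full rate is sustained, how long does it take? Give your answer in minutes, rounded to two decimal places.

6.8 TB = 6,800,000,000,000 bytes = 54,400,000,000,000 bits
10 Gbps = 10,000,000,000 bits/s
time = 54,400,000,000,000 / 10,000,000,000 = 5,440.000 s
5,440.000 s / 60 = 90.67 minutes

90.67 minutes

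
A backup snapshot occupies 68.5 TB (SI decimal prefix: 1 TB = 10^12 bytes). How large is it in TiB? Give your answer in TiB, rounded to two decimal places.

62.30 TiB

68.5 TB = 68.5 × 10^12 bytes = 68,500,000,000,000 bytes
1 TiB = 1,099,511,627,776 bytes
68,500,000,000,000 / 1,099,511,627,776 = 62.30 TiB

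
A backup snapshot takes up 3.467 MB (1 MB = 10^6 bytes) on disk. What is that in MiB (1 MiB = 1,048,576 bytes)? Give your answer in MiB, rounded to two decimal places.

3.467 MB × 1,000,000 bytes/MB = 3,467,000 bytes
1 MiB = 1,048,576 bytes
3,467,000 / 1,048,576 = 3.31 MiB

3.31 MiB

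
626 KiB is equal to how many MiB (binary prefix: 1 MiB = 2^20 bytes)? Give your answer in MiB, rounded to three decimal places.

0.611 MiB

626 KiB = 626 × 2^10 bytes = 641,024 bytes
1 MiB = 2^20 bytes = 1,048,576 bytes
641,024 / 1,048,576 = 0.611 MiB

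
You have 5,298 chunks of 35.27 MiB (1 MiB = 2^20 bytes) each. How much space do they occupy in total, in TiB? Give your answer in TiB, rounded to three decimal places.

Total = 5,298 × 35.27 MiB = 186860.46 MiB
= 186860.46 × 1,048,576 bytes = 195,937,393,704.96 bytes
1 TiB = 1,099,511,627,776 bytes
195,937,393,704.96 / 1,099,511,627,776 = 0.178 TiB

0.178 TiB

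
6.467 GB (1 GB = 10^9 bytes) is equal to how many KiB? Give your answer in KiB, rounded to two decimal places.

6,315,429.69 KiB

6.467 GB × 1,000,000,000 bytes/GB = 6,467,000,000 bytes
1 KiB = 2^10 bytes = 1,024 bytes
6,467,000,000 / 1,024 = 6,315,429.69 KiB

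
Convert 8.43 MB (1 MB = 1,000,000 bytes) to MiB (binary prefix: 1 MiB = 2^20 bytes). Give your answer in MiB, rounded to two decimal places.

8.04 MiB

8.43 MB × 1,000,000 bytes/MB = 8,430,000 bytes
1 MiB = 1,048,576 bytes
8,430,000 / 1,048,576 = 8.04 MiB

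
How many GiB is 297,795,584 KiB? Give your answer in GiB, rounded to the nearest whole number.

297,795,584 KiB × 1,024 bytes/KiB = 304,942,678,016 bytes
1 GiB = 2^30 bytes = 1,073,741,824 bytes
304,942,678,016 / 1,073,741,824 = 284 GiB

284 GiB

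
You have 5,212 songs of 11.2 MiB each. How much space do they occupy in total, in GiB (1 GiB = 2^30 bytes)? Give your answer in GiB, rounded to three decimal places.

Total = 5,212 × 11.2 MiB = 58374.4 MiB
= 58374.4 × 1,048,576 bytes = 61,209,994,854.4 bytes
1 GiB = 1,073,741,824 bytes
61,209,994,854.4 / 1,073,741,824 = 57.006 GiB

57.006 GiB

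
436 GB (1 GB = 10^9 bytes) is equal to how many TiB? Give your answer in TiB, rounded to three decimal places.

436 GB × 1,000,000,000 bytes/GB = 436,000,000,000 bytes
1 TiB = 2^40 bytes = 1,099,511,627,776 bytes
436,000,000,000 / 1,099,511,627,776 = 0.397 TiB

0.397 TiB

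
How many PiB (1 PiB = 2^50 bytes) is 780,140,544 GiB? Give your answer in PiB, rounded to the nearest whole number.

744 PiB

780,140,544 GiB × 1,073,741,824 bytes/GiB = 837,669,530,690,912,256 bytes
1 PiB = 1,125,899,906,842,624 bytes
837,669,530,690,912,256 / 1,125,899,906,842,624 = 744 PiB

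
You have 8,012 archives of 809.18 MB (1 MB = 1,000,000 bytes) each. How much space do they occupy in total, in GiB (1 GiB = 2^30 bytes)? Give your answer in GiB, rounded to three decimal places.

Total = 8,012 × 809.18 MB = 6483150.16 MB
= 6483150.16 × 1,000,000 bytes = 6,483,150,160,000 bytes
1 GiB = 1,073,741,824 bytes
6,483,150,160,000 / 1,073,741,824 = 6,037.904 GiB

6,037.904 GiB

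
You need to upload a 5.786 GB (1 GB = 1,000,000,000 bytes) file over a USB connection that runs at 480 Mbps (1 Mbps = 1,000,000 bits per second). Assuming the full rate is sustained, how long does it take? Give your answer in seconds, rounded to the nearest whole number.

5.786 GB = 5,786,000,000 bytes = 46,288,000,000 bits
480 Mbps = 480,000,000 bits/s
time = 46,288,000,000 / 480,000,000 = 96 s

96 seconds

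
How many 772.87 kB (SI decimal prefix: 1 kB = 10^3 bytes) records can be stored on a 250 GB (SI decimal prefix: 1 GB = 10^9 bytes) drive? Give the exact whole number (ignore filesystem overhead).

323,469

Capacity: 250 GB = 250,000,000,000 bytes
Per item: 772.87 kB = 772,870 bytes
⌊250,000,000,000 / 772,870⌋ = 323,469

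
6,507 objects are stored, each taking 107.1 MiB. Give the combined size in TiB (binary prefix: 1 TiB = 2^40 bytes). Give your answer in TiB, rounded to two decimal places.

0.66 TiB

Total = 6,507 × 107.1 MiB = 696899.7 MiB
= 696899.7 × 1,048,576 bytes = 730,752,299,827.2 bytes
1 TiB = 1,099,511,627,776 bytes
730,752,299,827.2 / 1,099,511,627,776 = 0.66 TiB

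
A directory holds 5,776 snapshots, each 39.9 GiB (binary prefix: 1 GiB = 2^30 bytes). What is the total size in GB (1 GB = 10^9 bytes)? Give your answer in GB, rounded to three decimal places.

Total = 5,776 × 39.9 GiB = 230462.4 GiB
= 230462.4 × 1,073,741,824 bytes = 247,457,117,739,417.6 bytes
1 GB = 1,000,000,000 bytes
247,457,117,739,417.6 / 1,000,000,000 = 247,457.118 GB

247,457.118 GB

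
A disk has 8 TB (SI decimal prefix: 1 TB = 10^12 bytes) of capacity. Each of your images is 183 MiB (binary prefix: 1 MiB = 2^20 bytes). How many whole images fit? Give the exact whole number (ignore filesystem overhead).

Capacity: 8 TB = 8,000,000,000,000 bytes
Per item: 183 MiB = 191,889,408 bytes
⌊8,000,000,000,000 / 191,889,408⌋ = 41,690

41,690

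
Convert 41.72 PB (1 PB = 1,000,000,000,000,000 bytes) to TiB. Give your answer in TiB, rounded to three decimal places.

41.72 PB = 41.72 × 10^15 bytes = 41,720,000,000,000,000 bytes
1 TiB = 1,099,511,627,776 bytes
41,720,000,000,000,000 / 1,099,511,627,776 = 37,944.119 TiB

37,944.119 TiB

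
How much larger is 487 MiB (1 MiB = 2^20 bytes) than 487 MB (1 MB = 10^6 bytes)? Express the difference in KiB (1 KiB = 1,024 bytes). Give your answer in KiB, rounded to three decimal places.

487 MiB = 487 × 1,048,576 = 510,656,512 bytes
487 MB = 487 × 1,000,000 = 487,000,000 bytes
difference = 23,656,512 bytes
23,656,512 / 1,024 = 23,102.063 KiB

23,102.063 KiB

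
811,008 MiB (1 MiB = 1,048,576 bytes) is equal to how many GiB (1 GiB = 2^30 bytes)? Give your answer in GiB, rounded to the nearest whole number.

811,008 MiB × 1,048,576 bytes/MiB = 850,403,524,608 bytes
1 GiB = 2^30 bytes = 1,073,741,824 bytes
850,403,524,608 / 1,073,741,824 = 792 GiB

792 GiB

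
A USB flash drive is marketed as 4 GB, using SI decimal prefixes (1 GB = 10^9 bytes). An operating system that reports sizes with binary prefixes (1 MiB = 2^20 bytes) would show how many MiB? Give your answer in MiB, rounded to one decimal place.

4 GB = 4 × 10^9 bytes = 4,000,000,000 bytes
1 MiB = 2^20 bytes = 1,048,576 bytes
4,000,000,000 / 1,048,576 = 3,814.7 MiB

3,814.7 MiB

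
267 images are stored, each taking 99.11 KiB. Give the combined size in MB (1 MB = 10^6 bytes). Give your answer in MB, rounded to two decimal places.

Total = 267 × 99.11 KiB = 26462.37 KiB
= 26462.37 × 1,024 bytes = 27,097,466.88 bytes
1 MB = 1,000,000 bytes
27,097,466.88 / 1,000,000 = 27.10 MB

27.10 MB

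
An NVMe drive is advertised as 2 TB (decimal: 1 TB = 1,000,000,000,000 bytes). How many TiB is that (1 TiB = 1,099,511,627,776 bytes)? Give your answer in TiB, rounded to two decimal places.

1.82 TiB

2 TB = 2 × 10^12 bytes = 2,000,000,000,000 bytes
1 TiB = 2^40 bytes = 1,099,511,627,776 bytes
2,000,000,000,000 / 1,099,511,627,776 = 1.82 TiB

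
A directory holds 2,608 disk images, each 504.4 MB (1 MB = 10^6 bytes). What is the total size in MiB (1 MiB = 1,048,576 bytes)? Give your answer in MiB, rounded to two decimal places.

1,254,534.91 MiB

Total = 2,608 × 504.4 MB = 1315475.2 MB
= 1315475.2 × 1,000,000 bytes = 1,315,475,200,000 bytes
1 MiB = 1,048,576 bytes
1,315,475,200,000 / 1,048,576 = 1,254,534.91 MiB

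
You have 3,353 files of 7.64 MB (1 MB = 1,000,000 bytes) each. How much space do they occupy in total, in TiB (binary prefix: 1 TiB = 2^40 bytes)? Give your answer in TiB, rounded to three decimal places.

Total = 3,353 × 7.64 MB = 25616.92 MB
= 25616.92 × 1,000,000 bytes = 25,616,920,000 bytes
1 TiB = 1,099,511,627,776 bytes
25,616,920,000 / 1,099,511,627,776 = 0.023 TiB

0.023 TiB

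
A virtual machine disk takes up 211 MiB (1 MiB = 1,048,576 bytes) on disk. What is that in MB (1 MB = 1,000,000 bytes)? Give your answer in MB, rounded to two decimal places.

221.25 MB

211 MiB × 1,048,576 bytes/MiB = 221,249,536 bytes
1 MB = 10^6 bytes = 1,000,000 bytes
221,249,536 / 1,000,000 = 221.25 MB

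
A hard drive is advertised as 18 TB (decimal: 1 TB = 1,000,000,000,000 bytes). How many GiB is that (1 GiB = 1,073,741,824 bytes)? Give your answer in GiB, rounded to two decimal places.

16,763.81 GiB

18 TB = 18 × 10^12 bytes = 18,000,000,000,000 bytes
1 GiB = 1,073,741,824 bytes
18,000,000,000,000 / 1,073,741,824 = 16,763.81 GiB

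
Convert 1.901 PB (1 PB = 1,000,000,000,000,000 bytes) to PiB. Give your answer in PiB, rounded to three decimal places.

1.901 PB = 1.901 × 10^15 bytes = 1,901,000,000,000,000 bytes
1 PiB = 2^50 bytes = 1,125,899,906,842,624 bytes
1,901,000,000,000,000 / 1,125,899,906,842,624 = 1.688 PiB

1.688 PiB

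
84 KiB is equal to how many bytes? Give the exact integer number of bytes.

86,016 bytes

84 × 1,024 = 86,016 bytes  (1 KiB = 2^10 bytes)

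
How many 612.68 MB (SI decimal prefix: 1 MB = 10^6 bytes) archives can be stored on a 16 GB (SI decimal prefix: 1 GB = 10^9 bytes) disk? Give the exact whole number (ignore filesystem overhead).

Capacity: 16 GB = 16,000,000,000 bytes
Per item: 612.68 MB = 612,680,000 bytes
⌊16,000,000,000 / 612,680,000⌋ = 26

26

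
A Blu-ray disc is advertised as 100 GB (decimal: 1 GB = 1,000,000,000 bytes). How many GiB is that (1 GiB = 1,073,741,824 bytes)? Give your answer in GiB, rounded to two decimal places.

100 GB × 1,000,000,000 bytes/GB = 100,000,000,000 bytes
1 GiB = 2^30 bytes = 1,073,741,824 bytes
100,000,000,000 / 1,073,741,824 = 93.13 GiB

93.13 GiB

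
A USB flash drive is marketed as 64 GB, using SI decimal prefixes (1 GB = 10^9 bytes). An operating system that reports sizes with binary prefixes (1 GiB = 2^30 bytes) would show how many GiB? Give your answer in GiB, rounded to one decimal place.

64 GB × 1,000,000,000 bytes/GB = 64,000,000,000 bytes
1 GiB = 1,073,741,824 bytes
64,000,000,000 / 1,073,741,824 = 59.6 GiB

59.6 GiB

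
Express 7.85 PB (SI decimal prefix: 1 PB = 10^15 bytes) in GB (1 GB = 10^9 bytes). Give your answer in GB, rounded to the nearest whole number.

7.85 PB = 7.85 × 10^15 bytes = 7,850,000,000,000,000 bytes
1 GB = 1,000,000,000 bytes
7,850,000,000,000,000 / 1,000,000,000 = 7,850,000 GB

7,850,000 GB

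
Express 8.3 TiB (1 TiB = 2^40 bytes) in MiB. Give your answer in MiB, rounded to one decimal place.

8.3 TiB × 1,099,511,627,776 bytes/TiB = 9,125,946,510,540.8 bytes
1 MiB = 2^20 bytes = 1,048,576 bytes
9,125,946,510,540.8 / 1,048,576 = 8,703,180.8 MiB

8,703,180.8 MiB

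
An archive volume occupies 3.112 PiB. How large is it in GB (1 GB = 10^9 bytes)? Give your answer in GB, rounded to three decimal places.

3.112 PiB × 1,125,899,906,842,624 bytes/PiB = 3,503,800,510,094,245.888 bytes
1 GB = 1,000,000,000 bytes
3,503,800,510,094,245.888 / 1,000,000,000 = 3,503,800.510 GB

3,503,800.510 GB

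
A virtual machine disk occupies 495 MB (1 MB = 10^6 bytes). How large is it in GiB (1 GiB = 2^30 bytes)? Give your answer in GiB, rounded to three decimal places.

0.461 GiB

495 MB × 1,000,000 bytes/MB = 495,000,000 bytes
1 GiB = 2^30 bytes = 1,073,741,824 bytes
495,000,000 / 1,073,741,824 = 0.461 GiB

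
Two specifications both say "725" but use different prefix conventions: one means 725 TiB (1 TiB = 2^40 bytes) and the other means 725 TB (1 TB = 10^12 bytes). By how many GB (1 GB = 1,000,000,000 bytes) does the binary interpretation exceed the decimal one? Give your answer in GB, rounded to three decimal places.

725 TiB = 725 × 1,099,511,627,776 = 797,145,930,137,600 bytes
725 TB = 725 × 1,000,000,000,000 = 725,000,000,000,000 bytes
difference = 72,145,930,137,600 bytes
72,145,930,137,600 / 1,000,000,000 = 72,145.930 GB

72,145.930 GB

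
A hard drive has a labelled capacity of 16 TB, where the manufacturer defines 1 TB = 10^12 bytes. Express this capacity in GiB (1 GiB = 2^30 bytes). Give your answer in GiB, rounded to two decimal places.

16 TB = 16 × 10^12 bytes = 16,000,000,000,000 bytes
1 GiB = 2^30 bytes = 1,073,741,824 bytes
16,000,000,000,000 / 1,073,741,824 = 14,901.16 GiB

14,901.16 GiB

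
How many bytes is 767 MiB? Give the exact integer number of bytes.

804,257,792 bytes

767 × 1,048,576 = 804,257,792 bytes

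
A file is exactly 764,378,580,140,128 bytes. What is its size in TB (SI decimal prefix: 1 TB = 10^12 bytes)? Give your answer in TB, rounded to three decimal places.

764.379 TB

764,378,580,140,128 bytes given.
1 TB = 1,000,000,000,000 bytes
764,378,580,140,128 / 1,000,000,000,000 = 764.379 TB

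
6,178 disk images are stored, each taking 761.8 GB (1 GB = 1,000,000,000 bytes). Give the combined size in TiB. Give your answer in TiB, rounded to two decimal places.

4,280.45 TiB

Total = 6,178 × 761.8 GB = 4706400.4 GB
= 4706400.4 × 1,000,000,000 bytes = 4,706,400,400,000,000 bytes
1 TiB = 1,099,511,627,776 bytes
4,706,400,400,000,000 / 1,099,511,627,776 = 4,280.45 TiB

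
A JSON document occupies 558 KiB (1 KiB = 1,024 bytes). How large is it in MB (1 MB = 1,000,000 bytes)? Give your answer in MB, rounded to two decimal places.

0.57 MB

558 KiB = 558 × 2^10 bytes = 571,392 bytes
1 MB = 10^6 bytes = 1,000,000 bytes
571,392 / 1,000,000 = 0.57 MB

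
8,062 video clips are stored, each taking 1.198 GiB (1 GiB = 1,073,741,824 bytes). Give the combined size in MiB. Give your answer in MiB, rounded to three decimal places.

9,890,074.624 MiB

Total = 8,062 × 1.198 GiB = 9658.276 GiB
= 9658.276 × 1,073,741,824 bytes = 10,370,494,888,935.424 bytes
1 MiB = 1,048,576 bytes
10,370,494,888,935.424 / 1,048,576 = 9,890,074.624 MiB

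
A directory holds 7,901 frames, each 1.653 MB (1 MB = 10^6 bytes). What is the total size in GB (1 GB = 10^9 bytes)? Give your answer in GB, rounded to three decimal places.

Total = 7,901 × 1.653 MB = 13060.353 MB
= 13060.353 × 1,000,000 bytes = 13,060,353,000 bytes
1 GB = 1,000,000,000 bytes
13,060,353,000 / 1,000,000,000 = 13.060 GB

13.060 GB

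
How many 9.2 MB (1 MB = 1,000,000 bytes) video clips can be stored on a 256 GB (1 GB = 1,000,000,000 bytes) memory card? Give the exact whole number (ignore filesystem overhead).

Capacity: 256 GB = 256,000,000,000 bytes
Per item: 9.2 MB = 9,200,000 bytes
⌊256,000,000,000 / 9,200,000⌋ = 27,826

27,826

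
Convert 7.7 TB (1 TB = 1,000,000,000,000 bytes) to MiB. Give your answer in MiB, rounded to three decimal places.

7,343,292.236 MiB

7.7 TB = 7.7 × 10^12 bytes = 7,700,000,000,000 bytes
1 MiB = 2^20 bytes = 1,048,576 bytes
7,700,000,000,000 / 1,048,576 = 7,343,292.236 MiB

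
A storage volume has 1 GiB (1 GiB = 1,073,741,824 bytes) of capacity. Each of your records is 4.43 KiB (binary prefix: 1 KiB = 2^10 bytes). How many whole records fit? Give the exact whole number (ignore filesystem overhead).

236,698

Capacity: 1 GiB = 1,073,741,824 bytes
Per item: 4.43 KiB = 4,536.32 bytes
⌊1,073,741,824 / 4,536.32⌋ = 236,698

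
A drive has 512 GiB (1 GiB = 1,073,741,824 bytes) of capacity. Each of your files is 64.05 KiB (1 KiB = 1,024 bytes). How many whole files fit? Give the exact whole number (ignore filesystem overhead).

8,382,059

Capacity: 512 GiB = 549,755,813,888 bytes
Per item: 64.05 KiB = 65,587.2 bytes
⌊549,755,813,888 / 65,587.2⌋ = 8,382,059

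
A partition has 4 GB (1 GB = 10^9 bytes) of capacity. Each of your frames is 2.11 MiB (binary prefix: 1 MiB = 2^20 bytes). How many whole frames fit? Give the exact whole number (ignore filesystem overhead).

Capacity: 4 GB = 4,000,000,000 bytes
Per item: 2.11 MiB = 2,212,495.36 bytes
⌊4,000,000,000 / 2,212,495.36⌋ = 1,807

1,807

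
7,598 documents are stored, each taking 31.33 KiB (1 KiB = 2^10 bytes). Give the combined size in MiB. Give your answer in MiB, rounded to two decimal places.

Total = 7,598 × 31.33 KiB = 238045.34 KiB
= 238045.34 × 1,024 bytes = 243,758,428.16 bytes
1 MiB = 1,048,576 bytes
243,758,428.16 / 1,048,576 = 232.47 MiB

232.47 MiB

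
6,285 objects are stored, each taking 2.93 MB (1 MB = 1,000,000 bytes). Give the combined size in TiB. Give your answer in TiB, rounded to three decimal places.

Total = 6,285 × 2.93 MB = 18415.05 MB
= 18415.05 × 1,000,000 bytes = 18,415,050,000 bytes
1 TiB = 1,099,511,627,776 bytes
18,415,050,000 / 1,099,511,627,776 = 0.017 TiB

0.017 TiB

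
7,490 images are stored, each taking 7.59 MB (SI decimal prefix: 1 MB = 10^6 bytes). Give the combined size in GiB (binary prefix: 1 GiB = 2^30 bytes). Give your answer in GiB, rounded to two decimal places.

52.94 GiB

Total = 7,490 × 7.59 MB = 56849.1 MB
= 56849.1 × 1,000,000 bytes = 56,849,100,000 bytes
1 GiB = 1,073,741,824 bytes
56,849,100,000 / 1,073,741,824 = 52.94 GiB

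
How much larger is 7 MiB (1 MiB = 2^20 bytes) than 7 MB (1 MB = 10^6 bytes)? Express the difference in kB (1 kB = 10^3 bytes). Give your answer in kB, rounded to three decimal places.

340.032 kB

7 MiB = 7 × 1,048,576 = 7,340,032 bytes
7 MB = 7 × 1,000,000 = 7,000,000 bytes
difference = 340,032 bytes
340,032 / 1,000 = 340.032 kB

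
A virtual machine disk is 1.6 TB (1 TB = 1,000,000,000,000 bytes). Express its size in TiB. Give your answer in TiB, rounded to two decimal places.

1.6 TB = 1.6 × 10^12 bytes = 1,600,000,000,000 bytes
1 TiB = 2^40 bytes = 1,099,511,627,776 bytes
1,600,000,000,000 / 1,099,511,627,776 = 1.46 TiB

1.46 TiB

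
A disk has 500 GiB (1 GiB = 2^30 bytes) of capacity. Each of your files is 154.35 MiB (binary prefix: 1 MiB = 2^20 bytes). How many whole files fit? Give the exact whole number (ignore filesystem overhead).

Capacity: 500 GiB = 536,870,912,000 bytes
Per item: 154.35 MiB = 161,847,705.6 bytes
⌊536,870,912,000 / 161,847,705.6⌋ = 3,317

3,317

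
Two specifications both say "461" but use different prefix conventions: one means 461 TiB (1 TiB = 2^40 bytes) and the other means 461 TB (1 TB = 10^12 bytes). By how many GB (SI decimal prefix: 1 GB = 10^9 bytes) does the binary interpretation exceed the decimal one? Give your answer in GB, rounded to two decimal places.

461 TiB = 461 × 1,099,511,627,776 = 506,874,860,404,736 bytes
461 TB = 461 × 1,000,000,000,000 = 461,000,000,000,000 bytes
difference = 45,874,860,404,736 bytes
45,874,860,404,736 / 1,000,000,000 = 45,874.86 GB

45,874.86 GB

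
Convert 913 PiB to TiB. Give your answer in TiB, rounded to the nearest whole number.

913 PiB × 1,125,899,906,842,624 bytes/PiB = 1,027,946,614,947,315,712 bytes
1 TiB = 2^40 bytes = 1,099,511,627,776 bytes
1,027,946,614,947,315,712 / 1,099,511,627,776 = 934,912 TiB

934,912 TiB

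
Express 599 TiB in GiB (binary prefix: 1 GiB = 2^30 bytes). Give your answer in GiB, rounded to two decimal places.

599 TiB × 1,099,511,627,776 bytes/TiB = 658,607,465,037,824 bytes
1 GiB = 1,073,741,824 bytes
658,607,465,037,824 / 1,073,741,824 = 613,376.00 GiB

613,376.00 GiB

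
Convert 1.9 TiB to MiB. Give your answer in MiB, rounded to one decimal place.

1.9 TiB = 1.9 × 2^40 bytes = 2,089,072,092,774.4 bytes
1 MiB = 1,048,576 bytes
2,089,072,092,774.4 / 1,048,576 = 1,992,294.4 MiB

1,992,294.4 MiB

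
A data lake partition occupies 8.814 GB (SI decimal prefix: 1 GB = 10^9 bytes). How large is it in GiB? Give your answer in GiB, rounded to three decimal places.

8.814 GB = 8.814 × 10^9 bytes = 8,814,000,000 bytes
1 GiB = 2^30 bytes = 1,073,741,824 bytes
8,814,000,000 / 1,073,741,824 = 8.209 GiB

8.209 GiB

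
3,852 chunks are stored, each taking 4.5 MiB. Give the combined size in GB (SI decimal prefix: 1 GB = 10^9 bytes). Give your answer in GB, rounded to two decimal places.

Total = 3,852 × 4.5 MiB = 17,334 MiB
= 17,334 × 1,048,576 bytes = 18,176,016,384 bytes
1 GB = 1,000,000,000 bytes
18,176,016,384 / 1,000,000,000 = 18.18 GB

18.18 GB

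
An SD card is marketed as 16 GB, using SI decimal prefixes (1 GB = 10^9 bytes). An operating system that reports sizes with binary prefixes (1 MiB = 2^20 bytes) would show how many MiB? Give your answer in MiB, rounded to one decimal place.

15,258.8 MiB

16 GB = 16 × 10^9 bytes = 16,000,000,000 bytes
1 MiB = 2^20 bytes = 1,048,576 bytes
16,000,000,000 / 1,048,576 = 15,258.8 MiB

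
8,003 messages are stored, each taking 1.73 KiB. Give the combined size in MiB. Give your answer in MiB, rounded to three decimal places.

13.521 MiB

Total = 8,003 × 1.73 KiB = 13845.19 KiB
= 13845.19 × 1,024 bytes = 14,177,474.56 bytes
1 MiB = 1,048,576 bytes
14,177,474.56 / 1,048,576 = 13.521 MiB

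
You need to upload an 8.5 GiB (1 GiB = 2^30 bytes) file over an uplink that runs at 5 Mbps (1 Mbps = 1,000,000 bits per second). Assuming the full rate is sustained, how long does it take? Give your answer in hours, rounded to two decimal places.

4.06 hours

8.5 GiB = 9,126,805,504 bytes = 73,014,444,032 bits
5 Mbps = 5,000,000 bits/s
time = 73,014,444,032 / 5,000,000 = 14,602.8888 s
14,602.8888 s / 3600 = 4.06 hours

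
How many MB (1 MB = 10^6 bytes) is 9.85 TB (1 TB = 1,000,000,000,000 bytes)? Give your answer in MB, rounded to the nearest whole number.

9.85 TB × 1,000,000,000,000 bytes/TB = 9,850,000,000,000 bytes
1 MB = 1,000,000 bytes
9,850,000,000,000 / 1,000,000 = 9,850,000 MB

9,850,000 MB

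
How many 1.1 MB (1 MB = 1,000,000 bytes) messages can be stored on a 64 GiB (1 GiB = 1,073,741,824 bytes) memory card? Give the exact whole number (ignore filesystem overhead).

Capacity: 64 GiB = 68,719,476,736 bytes
Per item: 1.1 MB = 1,100,000 bytes
⌊68,719,476,736 / 1,100,000⌋ = 62,472

62,472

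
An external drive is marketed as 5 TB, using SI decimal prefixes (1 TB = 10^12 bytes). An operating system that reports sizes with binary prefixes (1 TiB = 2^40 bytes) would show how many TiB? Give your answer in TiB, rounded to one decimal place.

5 TB × 1,000,000,000,000 bytes/TB = 5,000,000,000,000 bytes
1 TiB = 2^40 bytes = 1,099,511,627,776 bytes
5,000,000,000,000 / 1,099,511,627,776 = 4.5 TiB

4.5 TiB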